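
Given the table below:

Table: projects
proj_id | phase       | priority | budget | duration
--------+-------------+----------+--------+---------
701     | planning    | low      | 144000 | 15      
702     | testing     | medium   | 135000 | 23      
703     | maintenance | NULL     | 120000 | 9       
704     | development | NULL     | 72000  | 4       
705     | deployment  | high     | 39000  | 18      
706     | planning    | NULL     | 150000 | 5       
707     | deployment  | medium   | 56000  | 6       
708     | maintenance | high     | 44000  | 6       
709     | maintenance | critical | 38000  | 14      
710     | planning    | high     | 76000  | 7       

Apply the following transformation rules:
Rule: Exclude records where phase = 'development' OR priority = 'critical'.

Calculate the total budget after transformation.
764000

Step 1: Find records where phase = 'development' OR priority = 'critical'
Step 2: 2 records match, summing to 110000
Step 3: Original sum: 874000
Step 4: Remaining sum = 874000 - 110000 = 764000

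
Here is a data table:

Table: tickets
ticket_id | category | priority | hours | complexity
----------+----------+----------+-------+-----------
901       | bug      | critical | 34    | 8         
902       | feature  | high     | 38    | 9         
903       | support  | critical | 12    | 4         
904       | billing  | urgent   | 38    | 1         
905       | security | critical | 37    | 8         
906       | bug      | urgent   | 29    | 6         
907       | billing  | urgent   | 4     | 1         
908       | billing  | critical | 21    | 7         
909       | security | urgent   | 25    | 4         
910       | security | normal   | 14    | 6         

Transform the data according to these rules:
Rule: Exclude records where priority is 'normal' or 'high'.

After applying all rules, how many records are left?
8

Step 1: Count records to exclude
  - 1 (normal) + 1 (high) = 2 records
Step 2: Total records: 10
Step 3: Remaining = 10 - 2 = 8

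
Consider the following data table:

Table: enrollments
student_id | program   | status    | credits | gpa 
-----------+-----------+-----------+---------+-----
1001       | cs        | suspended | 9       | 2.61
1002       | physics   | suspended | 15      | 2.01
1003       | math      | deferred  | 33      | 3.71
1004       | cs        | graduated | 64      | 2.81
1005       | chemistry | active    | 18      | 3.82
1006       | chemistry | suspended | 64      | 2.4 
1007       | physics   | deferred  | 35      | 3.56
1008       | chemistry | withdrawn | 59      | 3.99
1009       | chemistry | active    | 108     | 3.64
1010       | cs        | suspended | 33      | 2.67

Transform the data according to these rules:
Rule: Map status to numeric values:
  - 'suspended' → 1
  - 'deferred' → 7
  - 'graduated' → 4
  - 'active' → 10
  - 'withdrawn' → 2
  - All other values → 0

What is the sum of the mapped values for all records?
44

Step 1: Apply mapping to each record
Step 2: Count by status:
  'suspended': 4 records × 1 = 4
  'deferred': 2 records × 7 = 14
  'graduated': 1 records × 4 = 4
  'active': 2 records × 10 = 20
  'withdrawn': 1 records × 2 = 2
Step 3: Sum all mapped values = 44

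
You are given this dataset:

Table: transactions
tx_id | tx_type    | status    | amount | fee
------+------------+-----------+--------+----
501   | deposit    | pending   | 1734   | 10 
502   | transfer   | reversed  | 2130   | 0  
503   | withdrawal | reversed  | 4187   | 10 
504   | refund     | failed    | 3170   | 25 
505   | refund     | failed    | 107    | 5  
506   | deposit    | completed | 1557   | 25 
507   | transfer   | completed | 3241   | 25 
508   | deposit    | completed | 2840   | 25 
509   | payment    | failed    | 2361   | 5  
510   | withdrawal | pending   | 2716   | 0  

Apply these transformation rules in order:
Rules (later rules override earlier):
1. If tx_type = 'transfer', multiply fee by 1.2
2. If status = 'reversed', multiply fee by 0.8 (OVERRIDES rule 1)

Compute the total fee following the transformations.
133.0

Step 1: Rule 2 takes priority for records with status = 'reversed'
  - 2 records: 10 × 0.8 = 8.0
Step 2: Rule 1 applies to remaining records with tx_type = 'transfer'
  - 1 records: 25 × 1.2 = 30.0
Step 3: Other records unchanged: 95
Step 4: Final sum = 8.0 + 30.0 + 95 = 133.0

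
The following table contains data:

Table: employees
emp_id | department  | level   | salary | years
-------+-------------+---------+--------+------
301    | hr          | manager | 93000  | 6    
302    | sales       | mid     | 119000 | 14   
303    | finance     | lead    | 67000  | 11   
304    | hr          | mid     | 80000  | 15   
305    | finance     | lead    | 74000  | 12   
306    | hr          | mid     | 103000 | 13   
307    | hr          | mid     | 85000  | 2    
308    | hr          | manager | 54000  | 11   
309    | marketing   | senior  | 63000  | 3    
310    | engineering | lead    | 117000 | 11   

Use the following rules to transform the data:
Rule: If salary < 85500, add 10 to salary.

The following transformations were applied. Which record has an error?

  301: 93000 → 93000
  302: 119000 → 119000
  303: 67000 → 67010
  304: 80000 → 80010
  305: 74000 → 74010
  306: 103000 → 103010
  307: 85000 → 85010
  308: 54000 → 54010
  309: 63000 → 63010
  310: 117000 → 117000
Record 306 has an error. The correct transformed value should be 103000, not 103010.

Step 1: Check each record against the rule
Step 2: Record 306 has salary = 103000
Step 3: Since 103000 >= 85500, the bonus should not have been applied
Step 4: Correct value = 103000, but claimed value = 103010
Conclusion: Record 306 has the error.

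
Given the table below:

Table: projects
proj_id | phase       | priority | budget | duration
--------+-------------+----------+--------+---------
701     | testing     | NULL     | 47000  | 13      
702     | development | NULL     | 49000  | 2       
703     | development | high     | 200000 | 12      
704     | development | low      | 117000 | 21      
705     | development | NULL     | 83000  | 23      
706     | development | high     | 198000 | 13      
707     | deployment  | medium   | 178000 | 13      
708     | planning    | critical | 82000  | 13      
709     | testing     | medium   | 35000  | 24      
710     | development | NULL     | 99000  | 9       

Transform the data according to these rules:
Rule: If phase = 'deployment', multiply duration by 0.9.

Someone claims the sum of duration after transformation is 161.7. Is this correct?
No, the correct result is 141.7.

Step 1: Calculate the correct sum after transformation
Step 2: Apply multiplier 0.9 to records where phase = 'deployment'
Step 3: Correct result = 141.7
Step 4: Claimed result = 161.7
Step 5: 141.7 ≠ 161.7
Conclusion: The claimed result is incorrect. The correct answer is 141.7.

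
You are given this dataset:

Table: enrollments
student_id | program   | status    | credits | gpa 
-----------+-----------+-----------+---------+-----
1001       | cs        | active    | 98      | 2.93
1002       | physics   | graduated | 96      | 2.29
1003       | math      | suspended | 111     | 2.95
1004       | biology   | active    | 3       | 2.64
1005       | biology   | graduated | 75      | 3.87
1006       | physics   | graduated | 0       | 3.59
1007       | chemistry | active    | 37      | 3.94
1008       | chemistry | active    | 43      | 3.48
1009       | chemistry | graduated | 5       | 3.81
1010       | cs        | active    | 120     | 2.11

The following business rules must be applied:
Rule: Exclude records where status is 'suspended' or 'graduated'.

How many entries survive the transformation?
5

Step 1: Count records to exclude
  - 1 (suspended) + 4 (graduated) = 5 records
Step 2: Total records: 10
Step 3: Remaining = 10 - 5 = 5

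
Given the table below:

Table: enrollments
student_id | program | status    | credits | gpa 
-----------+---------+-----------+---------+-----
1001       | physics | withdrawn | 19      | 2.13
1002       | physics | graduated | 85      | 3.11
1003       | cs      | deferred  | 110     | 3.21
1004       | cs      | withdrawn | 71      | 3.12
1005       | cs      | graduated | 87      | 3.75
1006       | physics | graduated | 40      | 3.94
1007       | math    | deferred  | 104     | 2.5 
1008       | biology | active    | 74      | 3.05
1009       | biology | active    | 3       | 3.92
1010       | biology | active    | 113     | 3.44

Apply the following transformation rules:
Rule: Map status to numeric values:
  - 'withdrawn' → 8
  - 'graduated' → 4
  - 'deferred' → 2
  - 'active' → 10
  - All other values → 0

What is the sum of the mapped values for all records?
62

Step 1: Apply mapping to each record
Step 2: Count by status:
  'withdrawn': 2 records × 8 = 16
  'graduated': 3 records × 4 = 12
  'deferred': 2 records × 2 = 4
  'active': 3 records × 10 = 30
Step 3: Sum all mapped values = 62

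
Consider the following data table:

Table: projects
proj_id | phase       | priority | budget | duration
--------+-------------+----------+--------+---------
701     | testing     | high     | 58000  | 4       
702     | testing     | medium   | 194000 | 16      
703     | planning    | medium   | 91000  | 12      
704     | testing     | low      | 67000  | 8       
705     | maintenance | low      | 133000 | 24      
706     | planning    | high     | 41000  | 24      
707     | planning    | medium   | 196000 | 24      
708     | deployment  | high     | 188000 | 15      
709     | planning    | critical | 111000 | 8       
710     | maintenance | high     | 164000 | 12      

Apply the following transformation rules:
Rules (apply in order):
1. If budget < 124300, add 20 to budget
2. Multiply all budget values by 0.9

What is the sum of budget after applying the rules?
1118790.0

Step 1: Apply Rule 1 - Add 20 to records with budget < 124300
  - 5 records affected: 368000 + (5 × 20) = 368100
  - Unaffected records: 875000
  - Sum after Rule 1: 1243100
Step 2: Apply Rule 2 - Multiply all by 0.9
  - 1243100 × 0.9 = 1118790.0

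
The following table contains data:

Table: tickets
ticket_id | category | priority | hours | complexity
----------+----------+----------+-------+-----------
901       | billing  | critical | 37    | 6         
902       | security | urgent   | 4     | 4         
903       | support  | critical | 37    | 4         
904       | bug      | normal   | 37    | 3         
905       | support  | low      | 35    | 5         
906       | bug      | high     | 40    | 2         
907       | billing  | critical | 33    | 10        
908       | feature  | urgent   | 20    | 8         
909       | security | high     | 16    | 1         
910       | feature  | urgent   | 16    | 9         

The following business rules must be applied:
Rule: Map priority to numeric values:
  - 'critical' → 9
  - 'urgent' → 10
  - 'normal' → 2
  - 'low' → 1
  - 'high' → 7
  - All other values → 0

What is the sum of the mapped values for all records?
74

Step 1: Apply mapping to each record
Step 2: Count by status:
  'critical': 3 records × 9 = 27
  'urgent': 3 records × 10 = 30
  'normal': 1 records × 2 = 2
  'low': 1 records × 1 = 1
  'high': 2 records × 7 = 14
Step 3: Sum all mapped values = 74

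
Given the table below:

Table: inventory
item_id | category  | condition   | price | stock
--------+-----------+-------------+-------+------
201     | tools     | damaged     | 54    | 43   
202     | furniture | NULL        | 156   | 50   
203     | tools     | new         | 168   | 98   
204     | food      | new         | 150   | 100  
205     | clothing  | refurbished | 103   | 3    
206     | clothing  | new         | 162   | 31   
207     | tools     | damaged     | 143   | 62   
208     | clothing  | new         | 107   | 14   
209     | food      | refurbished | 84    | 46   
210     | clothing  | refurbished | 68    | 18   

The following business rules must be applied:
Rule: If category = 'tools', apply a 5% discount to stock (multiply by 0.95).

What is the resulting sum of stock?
454.85

Step 1: Records with category = 'tools' have total stock = 203
Step 2: Apply multiplier: 203 × 0.95 = 192.85
Step 3: Other records total: 262
Step 4: Final sum = 192.85 + 262 = 454.85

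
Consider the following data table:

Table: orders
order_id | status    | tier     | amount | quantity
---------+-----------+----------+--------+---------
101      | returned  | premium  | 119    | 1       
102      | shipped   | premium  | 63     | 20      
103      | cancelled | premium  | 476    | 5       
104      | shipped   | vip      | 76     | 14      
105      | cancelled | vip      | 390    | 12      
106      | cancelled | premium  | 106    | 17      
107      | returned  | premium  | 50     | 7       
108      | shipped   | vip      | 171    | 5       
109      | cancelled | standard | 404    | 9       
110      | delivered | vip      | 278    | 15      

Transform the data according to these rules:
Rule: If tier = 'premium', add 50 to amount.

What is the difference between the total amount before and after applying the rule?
250

Step 1: Original sum of amount = 2133
Step 2: 5 records have tier = 'premium'
Step 3: Each affected record changes by 50
Step 4: Total change = 5 × 50 = 250
Step 5: New sum = 2133 + 250 = 2383
Step 6: Difference = |2383 - 2133| = 250
        (Sum increased by 250)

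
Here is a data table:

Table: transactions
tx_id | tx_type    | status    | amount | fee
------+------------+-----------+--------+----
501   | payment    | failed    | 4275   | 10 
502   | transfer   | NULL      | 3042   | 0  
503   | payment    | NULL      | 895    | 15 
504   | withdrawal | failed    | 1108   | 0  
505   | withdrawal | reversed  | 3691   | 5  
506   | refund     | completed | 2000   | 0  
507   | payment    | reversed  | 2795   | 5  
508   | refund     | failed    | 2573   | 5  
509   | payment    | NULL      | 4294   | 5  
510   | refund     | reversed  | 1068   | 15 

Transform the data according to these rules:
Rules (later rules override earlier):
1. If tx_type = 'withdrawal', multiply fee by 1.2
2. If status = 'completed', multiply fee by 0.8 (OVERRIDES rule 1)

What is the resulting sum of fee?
61.0

Step 1: Rule 2 takes priority for records with status = 'completed'
  - 1 records: 0 × 0.8 = 0.0
Step 2: Rule 1 applies to remaining records with tx_type = 'withdrawal'
  - 2 records: 5 × 1.2 = 6.0
Step 3: Other records unchanged: 55
Step 4: Final sum = 0.0 + 6.0 + 55 = 61.0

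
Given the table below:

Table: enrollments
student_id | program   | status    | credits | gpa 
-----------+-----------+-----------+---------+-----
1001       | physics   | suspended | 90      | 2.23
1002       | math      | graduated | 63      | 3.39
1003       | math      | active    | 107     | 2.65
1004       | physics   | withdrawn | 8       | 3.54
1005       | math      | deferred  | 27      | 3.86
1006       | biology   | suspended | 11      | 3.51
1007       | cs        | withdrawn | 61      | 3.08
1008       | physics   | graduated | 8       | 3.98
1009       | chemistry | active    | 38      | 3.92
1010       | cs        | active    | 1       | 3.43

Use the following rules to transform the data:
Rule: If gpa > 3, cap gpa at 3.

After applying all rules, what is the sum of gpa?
28.88

Step 1: 8 records have gpa > 3
Step 2: These records originally summed to 28.71
Step 3: After capping: 8 × 3 = 24
Step 4: Unaffected records sum: 4.88
Step 5: Final sum = 24 + 4.88 = 28.88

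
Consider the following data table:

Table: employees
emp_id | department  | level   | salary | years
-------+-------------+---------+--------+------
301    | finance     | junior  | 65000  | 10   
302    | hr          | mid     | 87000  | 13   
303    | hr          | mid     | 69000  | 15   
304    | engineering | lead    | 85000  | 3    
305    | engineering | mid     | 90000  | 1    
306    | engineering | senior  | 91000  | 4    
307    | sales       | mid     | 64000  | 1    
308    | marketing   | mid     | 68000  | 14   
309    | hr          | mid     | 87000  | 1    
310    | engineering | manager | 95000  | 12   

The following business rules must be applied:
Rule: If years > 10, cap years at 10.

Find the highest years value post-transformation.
10

Step 1: Original maximum years = 15
Step 2: Apply cap at 10
Step 3: 4 records had years > 10 and were capped
Step 4: Maximum after transformation = 10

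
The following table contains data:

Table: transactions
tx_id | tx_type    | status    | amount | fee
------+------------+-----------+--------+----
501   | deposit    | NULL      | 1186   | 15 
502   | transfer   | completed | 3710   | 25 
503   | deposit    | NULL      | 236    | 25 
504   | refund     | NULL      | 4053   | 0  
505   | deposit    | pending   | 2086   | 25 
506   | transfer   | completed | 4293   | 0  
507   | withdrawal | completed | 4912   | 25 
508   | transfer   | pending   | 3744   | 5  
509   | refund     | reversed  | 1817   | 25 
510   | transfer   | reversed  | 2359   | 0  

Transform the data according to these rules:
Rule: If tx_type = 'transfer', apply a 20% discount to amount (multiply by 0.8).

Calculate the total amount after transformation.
25574.8

Step 1: Records with tx_type = 'transfer' have total amount = 14106
Step 2: Apply multiplier: 14106 × 0.8 = 11284.8
Step 3: Other records total: 14290
Step 4: Final sum = 11284.8 + 14290 = 25574.8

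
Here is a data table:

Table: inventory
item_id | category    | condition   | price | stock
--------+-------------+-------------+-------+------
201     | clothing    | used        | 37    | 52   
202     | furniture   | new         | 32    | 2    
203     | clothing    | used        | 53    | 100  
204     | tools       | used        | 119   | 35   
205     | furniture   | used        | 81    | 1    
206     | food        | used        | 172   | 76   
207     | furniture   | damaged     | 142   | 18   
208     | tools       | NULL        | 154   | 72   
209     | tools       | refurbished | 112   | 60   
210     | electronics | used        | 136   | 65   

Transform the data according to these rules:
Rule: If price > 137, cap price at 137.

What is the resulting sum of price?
981

Step 1: 3 records have price > 137
Step 2: These records originally summed to 468
Step 3: After capping: 3 × 137 = 411
Step 4: Unaffected records sum: 570
Step 5: Final sum = 411 + 570 = 981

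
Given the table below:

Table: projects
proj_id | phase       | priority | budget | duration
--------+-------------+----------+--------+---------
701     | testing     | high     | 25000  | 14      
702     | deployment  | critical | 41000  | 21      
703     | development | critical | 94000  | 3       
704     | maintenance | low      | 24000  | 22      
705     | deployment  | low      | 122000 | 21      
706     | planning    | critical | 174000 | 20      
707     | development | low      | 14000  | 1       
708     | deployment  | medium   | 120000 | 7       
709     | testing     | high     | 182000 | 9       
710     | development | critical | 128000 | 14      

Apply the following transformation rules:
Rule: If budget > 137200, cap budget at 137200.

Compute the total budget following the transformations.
842400

Step 1: 2 records have budget > 137200
Step 2: These records originally summed to 356000
Step 3: After capping: 2 × 137200 = 274400
Step 4: Unaffected records sum: 568000
Step 5: Final sum = 274400 + 568000 = 842400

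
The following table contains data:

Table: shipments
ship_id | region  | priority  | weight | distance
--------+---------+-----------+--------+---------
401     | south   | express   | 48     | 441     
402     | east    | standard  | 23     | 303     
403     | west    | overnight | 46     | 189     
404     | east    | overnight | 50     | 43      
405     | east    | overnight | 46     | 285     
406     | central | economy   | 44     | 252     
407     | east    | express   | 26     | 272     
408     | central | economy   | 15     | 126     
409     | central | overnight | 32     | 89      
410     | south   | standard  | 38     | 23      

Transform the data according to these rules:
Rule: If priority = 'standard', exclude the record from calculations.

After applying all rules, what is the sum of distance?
1697

Step 1: Identify records where priority = 'standard'
Step 2: The excluded records sum to 326
Step 3: Original total distance = 2023
Step 4: Remaining total = 2023 - 326 = 1697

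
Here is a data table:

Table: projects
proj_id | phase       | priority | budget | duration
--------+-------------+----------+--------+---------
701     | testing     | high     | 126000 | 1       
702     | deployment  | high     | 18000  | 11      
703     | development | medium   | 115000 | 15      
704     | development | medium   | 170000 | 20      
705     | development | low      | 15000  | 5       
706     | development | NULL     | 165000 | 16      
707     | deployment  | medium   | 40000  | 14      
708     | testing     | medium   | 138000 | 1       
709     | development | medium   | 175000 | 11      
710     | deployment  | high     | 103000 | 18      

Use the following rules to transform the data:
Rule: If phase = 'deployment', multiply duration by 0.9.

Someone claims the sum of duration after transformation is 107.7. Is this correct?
Yes, the result is correct.

Step 1: Calculate the correct sum after transformation
Step 2: Apply multiplier 0.9 to records where phase = 'deployment'
Step 3: Correct result = 107.7
Step 4: Claimed result = 107.7
Step 5: 107.7 = 107.7 ✓
Conclusion: The claimed result is correct.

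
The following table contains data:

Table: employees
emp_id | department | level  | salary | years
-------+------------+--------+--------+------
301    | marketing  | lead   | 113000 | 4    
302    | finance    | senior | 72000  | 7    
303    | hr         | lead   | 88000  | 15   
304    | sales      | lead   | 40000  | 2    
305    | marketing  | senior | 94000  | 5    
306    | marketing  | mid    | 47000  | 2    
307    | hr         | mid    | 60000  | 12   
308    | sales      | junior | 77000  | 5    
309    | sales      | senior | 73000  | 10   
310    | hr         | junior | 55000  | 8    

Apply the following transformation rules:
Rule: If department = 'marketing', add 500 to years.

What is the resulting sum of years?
1570

Step 1: Count records where department = 'marketing': 3
Step 2: Total bonus added: 3 × 500 = 1500
Step 3: Original sum of years: 70
Step 4: Final sum = 70 + 1500 = 1570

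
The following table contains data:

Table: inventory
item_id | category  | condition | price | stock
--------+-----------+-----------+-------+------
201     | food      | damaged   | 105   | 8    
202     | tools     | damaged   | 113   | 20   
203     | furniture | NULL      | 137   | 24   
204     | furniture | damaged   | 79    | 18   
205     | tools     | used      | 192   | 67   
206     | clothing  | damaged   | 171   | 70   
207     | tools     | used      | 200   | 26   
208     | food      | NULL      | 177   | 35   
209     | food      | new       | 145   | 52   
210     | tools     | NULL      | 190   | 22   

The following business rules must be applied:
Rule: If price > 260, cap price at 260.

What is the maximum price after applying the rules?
200

Step 1: Original maximum price = 200
Step 2: Check cap of 260 against maximum
Step 3: No records exceed the cap (max 200 <= cap 260), so no capping applies
Step 4: Maximum after transformation = 200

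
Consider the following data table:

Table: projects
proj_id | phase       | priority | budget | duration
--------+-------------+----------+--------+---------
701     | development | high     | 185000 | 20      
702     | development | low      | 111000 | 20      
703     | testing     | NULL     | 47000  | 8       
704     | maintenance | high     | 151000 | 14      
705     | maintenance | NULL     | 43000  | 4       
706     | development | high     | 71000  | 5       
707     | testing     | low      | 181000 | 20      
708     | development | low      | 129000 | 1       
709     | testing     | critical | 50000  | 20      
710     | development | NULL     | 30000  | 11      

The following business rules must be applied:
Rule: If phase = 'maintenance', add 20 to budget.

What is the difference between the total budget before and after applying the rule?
40

Step 1: Original sum of budget = 998000
Step 2: 2 records have phase = 'maintenance'
Step 3: Each affected record changes by 20
Step 4: Total change = 2 × 20 = 40
Step 5: New sum = 998000 + 40 = 998040
Step 6: Difference = |998040 - 998000| = 40
        (Sum increased by 40)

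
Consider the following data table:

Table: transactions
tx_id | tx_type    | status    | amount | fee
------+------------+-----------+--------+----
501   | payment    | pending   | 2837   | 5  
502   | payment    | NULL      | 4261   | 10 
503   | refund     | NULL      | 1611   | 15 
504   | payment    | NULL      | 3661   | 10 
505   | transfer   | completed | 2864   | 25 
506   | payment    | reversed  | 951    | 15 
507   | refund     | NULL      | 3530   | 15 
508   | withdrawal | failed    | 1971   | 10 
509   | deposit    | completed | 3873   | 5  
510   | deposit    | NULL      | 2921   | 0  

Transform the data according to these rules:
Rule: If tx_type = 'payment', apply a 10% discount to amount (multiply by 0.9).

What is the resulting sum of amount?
27309.0

Step 1: Records with tx_type = 'payment' have total amount = 11710
Step 2: Apply multiplier: 11710 × 0.9 = 10539.0
Step 3: Other records total: 16770
Step 4: Final sum = 10539.0 + 16770 = 27309.0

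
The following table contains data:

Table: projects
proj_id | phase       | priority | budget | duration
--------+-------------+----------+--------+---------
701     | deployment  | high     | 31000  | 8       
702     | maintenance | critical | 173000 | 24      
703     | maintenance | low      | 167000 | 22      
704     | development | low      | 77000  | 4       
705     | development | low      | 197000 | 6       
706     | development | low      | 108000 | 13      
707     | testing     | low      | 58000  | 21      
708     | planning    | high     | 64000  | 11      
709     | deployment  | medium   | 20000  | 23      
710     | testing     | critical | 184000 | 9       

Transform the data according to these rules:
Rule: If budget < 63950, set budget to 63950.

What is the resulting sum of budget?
1161850

Step 1: 3 records have budget < 63950
Step 2: These records originally summed to 109000
Step 3: After setting to minimum: 3 × 63950 = 191850
Step 4: Unaffected records sum: 970000
Step 5: Final sum = 191850 + 970000 = 1161850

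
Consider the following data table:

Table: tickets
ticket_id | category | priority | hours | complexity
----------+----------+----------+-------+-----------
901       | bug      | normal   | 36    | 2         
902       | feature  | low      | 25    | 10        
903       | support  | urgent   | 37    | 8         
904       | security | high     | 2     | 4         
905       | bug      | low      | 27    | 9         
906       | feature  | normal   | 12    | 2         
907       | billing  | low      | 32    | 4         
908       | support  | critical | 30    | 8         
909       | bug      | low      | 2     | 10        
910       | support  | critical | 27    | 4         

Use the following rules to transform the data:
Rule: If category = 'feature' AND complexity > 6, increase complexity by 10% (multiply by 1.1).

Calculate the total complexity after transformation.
62.0

Step 1: Find records where category = 'feature' AND complexity > 6
Step 2: 1 records match, summing to 10
Step 3: After multiplier: 10 × 1.1 = 11.0
Step 4: Unaffected records sum: 51
Step 5: Final sum = 11.0 + 51 = 62.0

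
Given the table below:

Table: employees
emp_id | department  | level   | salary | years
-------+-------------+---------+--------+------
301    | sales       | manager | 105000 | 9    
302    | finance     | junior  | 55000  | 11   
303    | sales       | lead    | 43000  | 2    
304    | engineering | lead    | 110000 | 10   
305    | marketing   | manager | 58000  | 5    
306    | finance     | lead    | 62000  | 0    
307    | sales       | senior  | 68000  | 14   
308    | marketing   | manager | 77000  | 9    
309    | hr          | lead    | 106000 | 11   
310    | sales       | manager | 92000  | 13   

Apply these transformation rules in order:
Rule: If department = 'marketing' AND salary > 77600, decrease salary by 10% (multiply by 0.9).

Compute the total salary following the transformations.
776000

Step 1: Find records where department = 'marketing' AND salary > 77600
Step 2: 0 records match, summing to 0
Step 3: After multiplier: 0 × 0.9 = 0.0
Step 4: Unaffected records sum: 776000
Step 5: Final sum = 0.0 + 776000 = 776000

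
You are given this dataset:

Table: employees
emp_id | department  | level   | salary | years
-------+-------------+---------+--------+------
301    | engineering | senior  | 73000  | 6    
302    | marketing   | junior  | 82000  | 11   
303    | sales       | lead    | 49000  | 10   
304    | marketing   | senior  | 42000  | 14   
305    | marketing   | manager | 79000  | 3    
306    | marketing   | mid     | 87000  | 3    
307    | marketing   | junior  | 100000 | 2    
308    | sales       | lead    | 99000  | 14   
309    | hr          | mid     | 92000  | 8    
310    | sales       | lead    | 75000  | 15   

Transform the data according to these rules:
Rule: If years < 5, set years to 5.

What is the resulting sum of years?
93

Step 1: 3 records have years < 5
Step 2: These records originally summed to 8
Step 3: After setting to minimum: 3 × 5 = 15
Step 4: Unaffected records sum: 78
Step 5: Final sum = 15 + 78 = 93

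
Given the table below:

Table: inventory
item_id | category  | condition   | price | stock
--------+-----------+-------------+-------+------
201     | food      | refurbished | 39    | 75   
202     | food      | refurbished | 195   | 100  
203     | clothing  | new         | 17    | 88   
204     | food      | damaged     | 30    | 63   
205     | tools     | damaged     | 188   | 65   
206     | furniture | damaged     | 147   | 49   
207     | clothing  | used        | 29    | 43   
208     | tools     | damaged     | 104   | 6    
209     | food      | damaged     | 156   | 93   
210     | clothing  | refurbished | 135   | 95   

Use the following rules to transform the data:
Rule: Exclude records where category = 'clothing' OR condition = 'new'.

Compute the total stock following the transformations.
451

Step 1: Find records where category = 'clothing' OR condition = 'new'
Step 2: 3 records match, summing to 226
Step 3: Original sum: 677
Step 4: Remaining sum = 677 - 226 = 451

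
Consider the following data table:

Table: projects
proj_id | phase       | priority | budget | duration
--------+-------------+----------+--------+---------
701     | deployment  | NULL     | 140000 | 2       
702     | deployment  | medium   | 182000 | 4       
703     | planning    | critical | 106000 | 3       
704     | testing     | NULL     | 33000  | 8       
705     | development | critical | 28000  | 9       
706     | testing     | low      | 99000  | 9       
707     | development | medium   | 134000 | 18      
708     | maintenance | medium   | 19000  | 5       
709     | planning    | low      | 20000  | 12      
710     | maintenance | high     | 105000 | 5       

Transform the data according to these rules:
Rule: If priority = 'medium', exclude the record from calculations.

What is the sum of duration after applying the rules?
48

Step 1: Identify records where priority = 'medium'
Step 2: The excluded records sum to 27
Step 3: Original total duration = 75
Step 4: Remaining total = 75 - 27 = 48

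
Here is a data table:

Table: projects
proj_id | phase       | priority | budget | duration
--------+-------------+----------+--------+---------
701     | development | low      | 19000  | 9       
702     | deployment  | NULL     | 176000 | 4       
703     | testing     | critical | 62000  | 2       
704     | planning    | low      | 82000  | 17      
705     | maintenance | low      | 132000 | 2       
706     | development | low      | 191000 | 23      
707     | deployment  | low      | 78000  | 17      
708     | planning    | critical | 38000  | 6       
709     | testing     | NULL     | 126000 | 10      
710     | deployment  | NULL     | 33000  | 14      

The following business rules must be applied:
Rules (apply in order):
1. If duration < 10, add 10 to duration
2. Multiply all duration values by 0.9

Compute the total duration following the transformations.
138.6

Step 1: Apply Rule 1 - Add 10 to records with duration < 10
  - 5 records affected: 23 + (5 × 10) = 73
  - Unaffected records: 81
  - Sum after Rule 1: 154
Step 2: Apply Rule 2 - Multiply all by 0.9
  - 154 × 0.9 = 138.6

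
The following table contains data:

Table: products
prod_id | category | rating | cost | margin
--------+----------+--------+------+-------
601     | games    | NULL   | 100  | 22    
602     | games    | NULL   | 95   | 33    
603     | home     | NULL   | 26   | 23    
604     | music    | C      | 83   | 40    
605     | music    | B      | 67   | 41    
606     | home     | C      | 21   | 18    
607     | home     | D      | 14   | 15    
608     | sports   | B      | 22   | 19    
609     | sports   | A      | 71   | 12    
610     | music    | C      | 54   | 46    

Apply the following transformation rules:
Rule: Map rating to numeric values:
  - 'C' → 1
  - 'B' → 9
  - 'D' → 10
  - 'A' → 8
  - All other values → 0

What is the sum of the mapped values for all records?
39

Step 1: Apply mapping to each record
Step 2: Count by status:
  'C': 3 records × 1 = 3
  'B': 2 records × 9 = 18
  'D': 1 records × 10 = 10
  'A': 1 records × 8 = 8
Step 3: Sum all mapped values = 39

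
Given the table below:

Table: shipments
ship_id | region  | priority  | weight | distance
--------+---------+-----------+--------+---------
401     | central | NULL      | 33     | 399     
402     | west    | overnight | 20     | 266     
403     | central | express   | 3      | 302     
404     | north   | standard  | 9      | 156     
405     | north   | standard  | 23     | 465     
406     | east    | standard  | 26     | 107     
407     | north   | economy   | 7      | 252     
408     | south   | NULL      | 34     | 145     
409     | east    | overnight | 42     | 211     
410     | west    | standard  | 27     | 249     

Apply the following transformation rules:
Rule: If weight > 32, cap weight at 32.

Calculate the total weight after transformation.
211

Step 1: 3 records have weight > 32
Step 2: These records originally summed to 109
Step 3: After capping: 3 × 32 = 96
Step 4: Unaffected records sum: 115
Step 5: Final sum = 96 + 115 = 211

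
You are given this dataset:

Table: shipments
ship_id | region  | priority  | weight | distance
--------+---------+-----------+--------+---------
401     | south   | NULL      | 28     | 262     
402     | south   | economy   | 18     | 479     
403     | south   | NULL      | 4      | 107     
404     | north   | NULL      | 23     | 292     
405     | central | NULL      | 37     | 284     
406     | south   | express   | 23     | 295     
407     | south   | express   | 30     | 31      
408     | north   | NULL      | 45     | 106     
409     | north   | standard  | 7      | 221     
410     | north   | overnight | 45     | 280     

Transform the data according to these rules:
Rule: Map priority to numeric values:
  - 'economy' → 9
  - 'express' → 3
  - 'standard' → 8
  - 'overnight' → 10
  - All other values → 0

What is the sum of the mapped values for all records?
33

Step 1: Apply mapping to each record
Step 2: Count by status:
  'economy': 1 records × 9 = 9
  'express': 2 records × 3 = 6
  'standard': 1 records × 8 = 8
  'overnight': 1 records × 10 = 10
Step 3: Sum all mapped values = 33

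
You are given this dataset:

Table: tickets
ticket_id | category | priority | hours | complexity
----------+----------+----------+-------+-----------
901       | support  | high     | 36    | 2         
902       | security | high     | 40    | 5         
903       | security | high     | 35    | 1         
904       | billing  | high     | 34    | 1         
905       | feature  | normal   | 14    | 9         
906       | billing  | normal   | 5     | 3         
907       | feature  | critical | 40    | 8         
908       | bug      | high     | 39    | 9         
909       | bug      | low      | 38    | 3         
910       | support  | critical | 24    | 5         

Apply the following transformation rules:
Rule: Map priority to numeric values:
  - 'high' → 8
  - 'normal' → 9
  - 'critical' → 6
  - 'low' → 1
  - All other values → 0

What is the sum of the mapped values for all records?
71

Step 1: Apply mapping to each record
Step 2: Count by status:
  'high': 5 records × 8 = 40
  'normal': 2 records × 9 = 18
  'critical': 2 records × 6 = 12
  'low': 1 records × 1 = 1
Step 3: Sum all mapped values = 71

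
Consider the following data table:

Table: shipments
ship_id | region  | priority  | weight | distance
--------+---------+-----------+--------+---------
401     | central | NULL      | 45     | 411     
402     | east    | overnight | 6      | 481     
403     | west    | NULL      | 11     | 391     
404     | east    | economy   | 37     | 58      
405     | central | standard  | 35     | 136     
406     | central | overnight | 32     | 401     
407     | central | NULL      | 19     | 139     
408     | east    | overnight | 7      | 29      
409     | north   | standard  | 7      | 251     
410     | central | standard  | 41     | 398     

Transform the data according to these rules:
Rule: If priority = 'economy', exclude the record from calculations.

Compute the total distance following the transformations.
2637

Step 1: Identify records where priority = 'economy'
Step 2: The excluded records sum to 58
Step 3: Original total distance = 2695
Step 4: Remaining total = 2695 - 58 = 2637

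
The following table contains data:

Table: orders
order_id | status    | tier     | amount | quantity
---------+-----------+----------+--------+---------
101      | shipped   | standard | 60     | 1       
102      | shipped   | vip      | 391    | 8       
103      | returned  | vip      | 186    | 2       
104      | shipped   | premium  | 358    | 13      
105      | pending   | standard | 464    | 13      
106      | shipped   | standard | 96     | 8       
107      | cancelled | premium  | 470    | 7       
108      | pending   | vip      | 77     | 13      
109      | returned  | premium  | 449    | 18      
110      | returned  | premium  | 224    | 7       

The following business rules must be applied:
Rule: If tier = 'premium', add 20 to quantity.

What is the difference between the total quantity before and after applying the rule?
80

Step 1: Original sum of quantity = 90
Step 2: 4 records have tier = 'premium'
Step 3: Each affected record changes by 20
Step 4: Total change = 4 × 20 = 80
Step 5: New sum = 90 + 80 = 170
Step 6: Difference = |170 - 90| = 80
        (Sum increased by 80)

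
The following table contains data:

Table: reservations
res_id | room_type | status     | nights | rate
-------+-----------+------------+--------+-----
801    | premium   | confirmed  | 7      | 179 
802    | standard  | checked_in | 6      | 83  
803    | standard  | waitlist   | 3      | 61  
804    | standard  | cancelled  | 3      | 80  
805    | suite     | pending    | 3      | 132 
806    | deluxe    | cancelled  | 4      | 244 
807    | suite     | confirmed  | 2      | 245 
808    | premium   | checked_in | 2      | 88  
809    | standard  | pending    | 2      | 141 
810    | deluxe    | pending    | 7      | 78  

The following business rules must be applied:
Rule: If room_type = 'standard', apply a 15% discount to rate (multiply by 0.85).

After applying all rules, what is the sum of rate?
1276.25

Step 1: Records with room_type = 'standard' have total rate = 365
Step 2: Apply multiplier: 365 × 0.85 = 310.25
Step 3: Other records total: 966
Step 4: Final sum = 310.25 + 966 = 1276.25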